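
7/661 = 7/661 = 0.01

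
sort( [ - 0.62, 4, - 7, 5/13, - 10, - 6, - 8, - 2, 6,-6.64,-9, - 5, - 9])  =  [ - 10, - 9, - 9, - 8,-7, - 6.64,-6, - 5, - 2, - 0.62, 5/13, 4, 6]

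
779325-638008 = 141317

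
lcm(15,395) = 1185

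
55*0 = 0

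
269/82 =269/82   =  3.28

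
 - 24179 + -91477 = -115656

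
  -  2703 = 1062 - 3765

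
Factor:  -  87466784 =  - 2^5 *29^1*94253^1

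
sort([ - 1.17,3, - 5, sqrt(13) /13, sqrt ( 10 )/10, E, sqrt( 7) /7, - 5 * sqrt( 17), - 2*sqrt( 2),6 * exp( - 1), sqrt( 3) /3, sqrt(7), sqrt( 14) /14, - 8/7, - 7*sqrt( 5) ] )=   [ - 5*sqrt( 17), -7* sqrt( 5),-5, - 2*sqrt(2), - 1.17 , - 8/7, sqrt(14 ) /14, sqrt( 13 ) /13, sqrt( 10)/10, sqrt( 7 )/7, sqrt( 3 )/3, 6*exp( - 1 ),  sqrt( 7 ),E, 3]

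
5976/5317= 5976/5317 = 1.12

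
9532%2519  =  1975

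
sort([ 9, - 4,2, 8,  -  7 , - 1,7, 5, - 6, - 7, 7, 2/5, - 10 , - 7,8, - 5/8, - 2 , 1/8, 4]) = [ -10, - 7, - 7, - 7, - 6, - 4, - 2, - 1,-5/8, 1/8,2/5,2, 4,5,7,7, 8, 8,9 ]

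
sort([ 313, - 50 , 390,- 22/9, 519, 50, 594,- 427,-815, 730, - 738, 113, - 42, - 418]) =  [ - 815, -738, - 427, - 418, - 50, - 42,  -  22/9,  50,113,313, 390, 519,  594,  730] 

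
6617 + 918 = 7535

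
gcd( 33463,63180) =1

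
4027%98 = 9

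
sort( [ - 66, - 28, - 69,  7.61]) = [ - 69, - 66, - 28,7.61] 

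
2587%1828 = 759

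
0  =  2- 2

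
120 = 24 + 96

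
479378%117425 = 9678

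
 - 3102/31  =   - 101+29/31 = -100.06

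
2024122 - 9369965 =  - 7345843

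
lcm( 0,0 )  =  0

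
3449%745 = 469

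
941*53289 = 50144949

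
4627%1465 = 232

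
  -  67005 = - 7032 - 59973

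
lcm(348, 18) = 1044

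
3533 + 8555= 12088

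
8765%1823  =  1473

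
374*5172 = 1934328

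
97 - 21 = 76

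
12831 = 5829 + 7002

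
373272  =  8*46659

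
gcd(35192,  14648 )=8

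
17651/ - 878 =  - 21 + 787/878= - 20.10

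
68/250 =34/125 = 0.27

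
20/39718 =10/19859= 0.00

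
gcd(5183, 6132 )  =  73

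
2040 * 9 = 18360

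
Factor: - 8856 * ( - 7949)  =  70396344=2^3*3^3*41^1*7949^1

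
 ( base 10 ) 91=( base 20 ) 4B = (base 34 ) 2N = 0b1011011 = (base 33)2p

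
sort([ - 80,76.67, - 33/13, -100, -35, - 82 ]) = [-100, - 82, - 80, - 35, - 33/13, 76.67 ] 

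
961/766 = 1 + 195/766= 1.25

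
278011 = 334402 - 56391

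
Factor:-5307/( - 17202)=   29/94 = 2^( - 1 )*29^1*47^( - 1)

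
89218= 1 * 89218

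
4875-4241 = 634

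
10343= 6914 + 3429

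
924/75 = 308/25 = 12.32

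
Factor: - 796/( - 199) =2^2 = 4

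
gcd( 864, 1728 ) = 864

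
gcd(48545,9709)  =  9709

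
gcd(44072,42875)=7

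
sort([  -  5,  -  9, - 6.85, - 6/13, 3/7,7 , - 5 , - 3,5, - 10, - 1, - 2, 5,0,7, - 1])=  [- 10, - 9, - 6.85,- 5,-5, -3, - 2, - 1, - 1, - 6/13, 0,3/7,5, 5, 7,7 ] 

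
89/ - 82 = -2 + 75/82 = - 1.09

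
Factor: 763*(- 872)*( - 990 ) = 2^4*3^2*5^1*7^1*11^1*109^2 = 658682640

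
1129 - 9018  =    -  7889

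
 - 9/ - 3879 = 1/431= 0.00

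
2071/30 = 69  +  1/30 =69.03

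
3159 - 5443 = -2284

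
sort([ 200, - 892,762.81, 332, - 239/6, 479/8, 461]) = [ - 892, - 239/6,479/8, 200, 332,461, 762.81 ] 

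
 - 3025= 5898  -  8923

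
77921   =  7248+70673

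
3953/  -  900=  - 3953/900 = - 4.39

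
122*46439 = 5665558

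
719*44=31636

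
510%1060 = 510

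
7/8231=7/8231 = 0.00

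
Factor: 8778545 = 5^1*17^1*139^1  *  743^1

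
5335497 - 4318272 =1017225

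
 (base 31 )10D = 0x3CE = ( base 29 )14H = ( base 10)974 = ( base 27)192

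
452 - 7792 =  - 7340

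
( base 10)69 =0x45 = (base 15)49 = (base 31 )27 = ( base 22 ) 33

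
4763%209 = 165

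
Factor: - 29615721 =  - 3^1*9871907^1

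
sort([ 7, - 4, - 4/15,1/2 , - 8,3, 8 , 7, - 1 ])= [ -8, - 4,-1, -4/15,1/2, 3, 7 , 7 , 8]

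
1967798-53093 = 1914705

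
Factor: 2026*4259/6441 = 8628734/6441 =2^1*3^( - 1)*19^( - 1 )*113^( - 1 ) * 1013^1*4259^1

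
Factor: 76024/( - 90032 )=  - 2^( - 1 ) * 13^1 * 43^1 * 331^( - 1) = -559/662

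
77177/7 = 77177/7 = 11025.29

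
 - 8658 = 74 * ( - 117 ) 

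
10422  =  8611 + 1811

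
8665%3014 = 2637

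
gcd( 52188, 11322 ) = 6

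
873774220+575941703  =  1449715923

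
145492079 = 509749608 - 364257529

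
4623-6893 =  - 2270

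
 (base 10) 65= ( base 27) 2b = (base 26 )2d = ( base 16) 41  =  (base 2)1000001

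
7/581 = 1/83 = 0.01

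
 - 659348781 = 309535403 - 968884184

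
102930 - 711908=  -608978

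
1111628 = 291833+819795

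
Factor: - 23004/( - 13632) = 2^( - 4 )*3^3 =27/16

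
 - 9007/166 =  - 55 + 123/166= - 54.26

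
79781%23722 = 8615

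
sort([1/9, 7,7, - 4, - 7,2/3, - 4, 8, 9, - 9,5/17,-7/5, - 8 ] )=[-9, - 8, - 7, - 4, - 4, - 7/5,1/9,5/17 , 2/3,7,7, 8, 9 ]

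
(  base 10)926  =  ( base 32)SU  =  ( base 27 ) 178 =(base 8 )1636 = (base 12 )652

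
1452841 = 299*4859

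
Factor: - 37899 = - 3^2 * 4211^1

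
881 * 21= 18501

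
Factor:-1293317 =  - 1293317^1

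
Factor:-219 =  - 3^1*73^1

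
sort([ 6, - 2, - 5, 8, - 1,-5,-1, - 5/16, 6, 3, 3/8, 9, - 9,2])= [-9,- 5, - 5, - 2, -1,- 1, - 5/16,3/8, 2, 3, 6 , 6, 8 , 9]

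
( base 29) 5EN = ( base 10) 4634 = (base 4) 1020122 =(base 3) 20100122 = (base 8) 11032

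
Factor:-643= - 643^1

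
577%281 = 15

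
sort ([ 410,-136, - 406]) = [- 406,  -  136, 410]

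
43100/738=58 + 148/369 = 58.40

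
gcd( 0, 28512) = 28512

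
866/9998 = 433/4999 = 0.09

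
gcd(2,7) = 1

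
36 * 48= 1728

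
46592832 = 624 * 74668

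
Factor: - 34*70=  - 2380 =- 2^2 * 5^1*7^1*17^1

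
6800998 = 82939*82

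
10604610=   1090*9729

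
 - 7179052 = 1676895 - 8855947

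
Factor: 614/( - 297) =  - 2^1* 3^ ( - 3)*11^( - 1) * 307^1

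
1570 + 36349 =37919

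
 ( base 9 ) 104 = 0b1010101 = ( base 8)125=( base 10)85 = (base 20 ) 45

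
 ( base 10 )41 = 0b101001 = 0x29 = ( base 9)45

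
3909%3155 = 754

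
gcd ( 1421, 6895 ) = 7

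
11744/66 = 177 + 31/33  =  177.94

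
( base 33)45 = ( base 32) 49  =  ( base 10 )137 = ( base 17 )81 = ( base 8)211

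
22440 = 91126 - 68686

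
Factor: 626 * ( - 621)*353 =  - 137227338 =- 2^1 * 3^3*23^1*313^1*353^1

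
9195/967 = 9 + 492/967= 9.51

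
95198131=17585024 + 77613107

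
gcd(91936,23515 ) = 1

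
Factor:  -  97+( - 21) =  - 2^1*59^1 =- 118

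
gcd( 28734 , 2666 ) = 2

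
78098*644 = 50295112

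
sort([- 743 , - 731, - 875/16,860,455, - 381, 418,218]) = [ - 743,-731,  -  381, - 875/16, 218, 418, 455, 860]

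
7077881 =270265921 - 263188040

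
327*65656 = 21469512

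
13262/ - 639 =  - 13262/639 = -  20.75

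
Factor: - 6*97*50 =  - 2^2* 3^1*5^2*97^1=- 29100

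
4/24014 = 2/12007=0.00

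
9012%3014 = 2984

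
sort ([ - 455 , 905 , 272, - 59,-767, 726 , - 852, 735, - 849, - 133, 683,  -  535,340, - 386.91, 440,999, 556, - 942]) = [-942, - 852, - 849, - 767,  -  535, - 455, - 386.91, - 133, - 59, 272,340, 440,556, 683, 726, 735, 905,  999]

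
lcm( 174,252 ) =7308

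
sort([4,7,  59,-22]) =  [ - 22,4,7,  59 ] 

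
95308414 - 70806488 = 24501926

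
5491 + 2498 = 7989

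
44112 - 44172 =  - 60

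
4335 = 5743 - 1408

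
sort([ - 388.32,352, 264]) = [ - 388.32,  264,352 ]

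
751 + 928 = 1679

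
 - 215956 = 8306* ( - 26 ) 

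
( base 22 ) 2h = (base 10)61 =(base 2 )111101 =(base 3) 2021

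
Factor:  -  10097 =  - 23^1*439^1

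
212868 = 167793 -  - 45075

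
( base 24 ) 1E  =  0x26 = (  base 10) 38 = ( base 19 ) 20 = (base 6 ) 102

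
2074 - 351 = 1723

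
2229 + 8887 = 11116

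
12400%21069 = 12400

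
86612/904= 21653/226 = 95.81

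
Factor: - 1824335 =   -  5^1*317^1*1151^1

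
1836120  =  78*23540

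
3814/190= 1907/95 = 20.07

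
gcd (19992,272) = 136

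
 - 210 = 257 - 467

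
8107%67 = 0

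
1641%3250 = 1641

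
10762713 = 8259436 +2503277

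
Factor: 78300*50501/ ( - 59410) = -2^1 * 3^3 *5^1* 11^1 * 13^( - 1 )*29^1*457^( - 1)*4591^1  =  -  395422830/5941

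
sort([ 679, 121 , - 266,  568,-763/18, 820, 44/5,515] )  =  [ - 266, - 763/18,44/5,121, 515,568, 679,820]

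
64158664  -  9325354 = 54833310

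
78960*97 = 7659120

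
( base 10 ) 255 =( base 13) 168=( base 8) 377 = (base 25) a5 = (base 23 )B2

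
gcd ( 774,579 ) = 3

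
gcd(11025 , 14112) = 441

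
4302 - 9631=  - 5329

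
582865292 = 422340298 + 160524994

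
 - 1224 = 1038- 2262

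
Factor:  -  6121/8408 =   -  2^( - 3)*1051^(-1)*6121^1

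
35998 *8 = 287984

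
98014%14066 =13618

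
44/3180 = 11/795= 0.01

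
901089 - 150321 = 750768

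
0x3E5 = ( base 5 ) 12442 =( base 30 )137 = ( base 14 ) 513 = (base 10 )997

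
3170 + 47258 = 50428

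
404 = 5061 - 4657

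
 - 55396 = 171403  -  226799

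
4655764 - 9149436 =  - 4493672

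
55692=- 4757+60449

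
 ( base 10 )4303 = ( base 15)141d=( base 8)10317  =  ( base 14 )17D5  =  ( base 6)31531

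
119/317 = 119/317 = 0.38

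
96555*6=579330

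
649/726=59/66  =  0.89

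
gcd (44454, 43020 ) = 1434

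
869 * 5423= 4712587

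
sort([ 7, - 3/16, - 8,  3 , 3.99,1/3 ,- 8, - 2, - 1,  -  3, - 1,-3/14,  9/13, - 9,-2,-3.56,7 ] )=[ - 9, - 8,-8, - 3.56,- 3, - 2, - 2, - 1, -1,- 3/14 , -3/16, 1/3,9/13,3,3.99,  7,  7] 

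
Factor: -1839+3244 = 5^1*281^1 = 1405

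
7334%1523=1242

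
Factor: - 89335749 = -3^1*23^1*1294721^1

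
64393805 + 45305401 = 109699206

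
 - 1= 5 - 6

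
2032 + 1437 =3469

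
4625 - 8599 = -3974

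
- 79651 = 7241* (  -  11) 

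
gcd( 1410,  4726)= 2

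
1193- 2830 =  - 1637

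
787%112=3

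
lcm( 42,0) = 0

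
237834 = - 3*( - 79278)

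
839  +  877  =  1716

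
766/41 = 766/41 =18.68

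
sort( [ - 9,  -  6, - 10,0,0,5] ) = [ - 10, - 9, - 6, 0,0, 5] 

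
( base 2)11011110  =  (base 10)222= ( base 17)D1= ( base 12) 166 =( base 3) 22020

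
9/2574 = 1/286 = 0.00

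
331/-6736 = -1  +  6405/6736 = -0.05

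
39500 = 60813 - 21313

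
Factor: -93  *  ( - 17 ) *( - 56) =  - 88536 = -2^3*3^1 *7^1*17^1*31^1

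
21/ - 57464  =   - 1 + 57443/57464 = - 0.00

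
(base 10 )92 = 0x5c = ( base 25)3H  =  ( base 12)78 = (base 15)62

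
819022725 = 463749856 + 355272869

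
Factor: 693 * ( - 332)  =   - 230076 = - 2^2*3^2*7^1 * 11^1*83^1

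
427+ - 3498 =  - 3071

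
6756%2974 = 808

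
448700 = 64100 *7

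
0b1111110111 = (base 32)VN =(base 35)t0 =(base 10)1015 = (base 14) 527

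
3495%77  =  30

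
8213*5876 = 48259588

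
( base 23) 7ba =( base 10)3966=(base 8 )7576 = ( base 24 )6L6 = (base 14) 1634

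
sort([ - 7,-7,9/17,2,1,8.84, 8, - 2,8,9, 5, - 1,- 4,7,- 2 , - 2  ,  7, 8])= [ - 7, - 7, - 4,-2,-2 , - 2, - 1,  9/17, 1 , 2, 5,7,7,  8,8,8, 8.84,9 ] 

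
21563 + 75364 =96927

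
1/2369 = 1/2369 = 0.00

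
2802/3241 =2802/3241 = 0.86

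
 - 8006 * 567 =-4539402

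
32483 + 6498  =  38981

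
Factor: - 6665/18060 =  - 2^( - 2)*3^(-1 ) * 7^( - 1 ) * 31^1 = - 31/84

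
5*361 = 1805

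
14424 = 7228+7196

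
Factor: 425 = 5^2*17^1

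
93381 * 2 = 186762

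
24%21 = 3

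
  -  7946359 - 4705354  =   - 12651713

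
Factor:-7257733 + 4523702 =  - 229^1*11939^1 = -  2734031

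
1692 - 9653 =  - 7961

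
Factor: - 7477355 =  - 5^1*19^1*31^1 * 2539^1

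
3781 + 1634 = 5415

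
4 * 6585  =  26340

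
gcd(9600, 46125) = 75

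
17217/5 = 3443 + 2/5 = 3443.40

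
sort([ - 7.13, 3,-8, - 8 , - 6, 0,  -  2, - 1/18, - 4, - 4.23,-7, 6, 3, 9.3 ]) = [-8, - 8,  -  7.13, - 7, - 6, - 4.23,-4, - 2,- 1/18 , 0, 3,3,6,9.3 ]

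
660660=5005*132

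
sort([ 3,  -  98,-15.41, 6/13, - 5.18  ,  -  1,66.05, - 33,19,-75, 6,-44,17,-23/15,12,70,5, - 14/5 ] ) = [- 98 ,-75, - 44,-33,- 15.41, - 5.18,-14/5,-23/15, - 1,  6/13, 3,  5,6,12,17,19,  66.05, 70]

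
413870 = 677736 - 263866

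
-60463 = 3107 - 63570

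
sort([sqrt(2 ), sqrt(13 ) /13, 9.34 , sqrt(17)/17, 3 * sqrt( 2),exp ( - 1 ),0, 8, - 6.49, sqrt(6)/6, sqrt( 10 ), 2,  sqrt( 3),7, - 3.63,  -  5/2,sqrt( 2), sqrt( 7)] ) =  [ - 6.49, - 3.63, - 5/2, 0 , sqrt(17)/17,sqrt( 13 ) /13 , exp( - 1), sqrt( 6 ) /6, sqrt( 2 ),sqrt( 2), sqrt( 3), 2,sqrt( 7), sqrt( 10 ),3*sqrt( 2 ),7, 8,  9.34 ] 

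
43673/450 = 43673/450= 97.05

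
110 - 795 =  - 685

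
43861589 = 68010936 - 24149347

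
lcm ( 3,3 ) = 3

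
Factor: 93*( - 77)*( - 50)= 2^1*3^1*5^2* 7^1*11^1 * 31^1 = 358050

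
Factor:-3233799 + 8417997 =2^1*3^2* 179^1*1609^1 = 5184198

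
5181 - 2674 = 2507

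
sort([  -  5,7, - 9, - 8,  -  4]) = [ - 9, - 8, - 5,- 4,7]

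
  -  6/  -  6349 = 6/6349 = 0.00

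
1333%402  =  127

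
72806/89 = 72806/89 = 818.04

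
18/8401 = 18/8401  =  0.00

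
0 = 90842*0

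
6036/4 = 1509 = 1509.00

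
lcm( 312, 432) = 5616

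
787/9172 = 787/9172 = 0.09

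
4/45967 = 4/45967 = 0.00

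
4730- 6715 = -1985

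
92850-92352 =498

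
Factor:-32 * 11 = -352 = - 2^5  *  11^1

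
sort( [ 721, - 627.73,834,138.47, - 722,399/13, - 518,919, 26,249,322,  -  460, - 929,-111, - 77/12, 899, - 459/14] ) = [ - 929, - 722, - 627.73, - 518,-460, - 111, - 459/14,-77/12, 26, 399/13, 138.47, 249,  322, 721,834, 899,919]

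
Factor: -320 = - 2^6*5^1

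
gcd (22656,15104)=7552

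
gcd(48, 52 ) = 4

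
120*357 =42840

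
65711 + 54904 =120615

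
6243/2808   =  2 + 209/936 = 2.22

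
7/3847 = 7/3847= 0.00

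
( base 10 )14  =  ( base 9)15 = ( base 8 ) 16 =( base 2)1110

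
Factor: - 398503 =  -7^1  *  56929^1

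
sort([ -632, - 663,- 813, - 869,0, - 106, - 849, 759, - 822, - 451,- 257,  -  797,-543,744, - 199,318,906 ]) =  [ - 869,- 849, -822,  -  813 ,  -  797,-663, - 632, - 543,- 451, - 257, - 199, - 106,0,  318, 744, 759,  906]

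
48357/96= 16119/32 = 503.72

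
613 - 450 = 163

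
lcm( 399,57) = 399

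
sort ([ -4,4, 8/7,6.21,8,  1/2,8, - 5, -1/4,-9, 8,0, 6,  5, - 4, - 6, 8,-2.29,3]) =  [ - 9,-6, - 5, - 4, - 4, - 2.29 , - 1/4, 0, 1/2,8/7, 3,4,  5 , 6, 6.21,  8, 8,8,8 ] 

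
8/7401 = 8/7401 = 0.00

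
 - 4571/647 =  - 4571/647 = - 7.06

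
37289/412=37289/412=90.51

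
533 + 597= 1130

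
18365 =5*3673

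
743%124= 123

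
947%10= 7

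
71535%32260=7015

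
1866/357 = 5 + 27/119 = 5.23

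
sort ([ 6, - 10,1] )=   [ - 10, 1,6 ] 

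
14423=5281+9142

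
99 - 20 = 79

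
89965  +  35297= 125262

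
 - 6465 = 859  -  7324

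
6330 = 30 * 211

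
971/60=16 + 11/60= 16.18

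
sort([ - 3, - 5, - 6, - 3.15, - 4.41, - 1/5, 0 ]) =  [ - 6 , - 5,-4.41, - 3.15, - 3,  -  1/5,0 ] 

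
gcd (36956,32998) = 2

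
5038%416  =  46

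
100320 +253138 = 353458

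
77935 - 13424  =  64511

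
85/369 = 85/369 = 0.23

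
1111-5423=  - 4312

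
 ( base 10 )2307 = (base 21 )54I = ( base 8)4403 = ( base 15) a3c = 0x903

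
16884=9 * 1876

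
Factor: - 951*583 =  - 554433 = - 3^1 *11^1*53^1 * 317^1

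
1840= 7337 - 5497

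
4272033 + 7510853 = 11782886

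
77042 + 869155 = 946197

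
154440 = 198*780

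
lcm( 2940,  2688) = 94080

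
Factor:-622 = -2^1*311^1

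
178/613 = 178/613  =  0.29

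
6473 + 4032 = 10505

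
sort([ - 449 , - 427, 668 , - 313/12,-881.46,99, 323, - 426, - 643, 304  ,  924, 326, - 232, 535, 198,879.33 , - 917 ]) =[ - 917, - 881.46, - 643,  -  449,-427,-426, - 232,- 313/12 , 99,198 , 304,323,  326,  535, 668, 879.33, 924] 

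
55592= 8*6949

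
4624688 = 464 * 9967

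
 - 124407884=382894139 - 507302023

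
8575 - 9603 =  - 1028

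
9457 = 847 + 8610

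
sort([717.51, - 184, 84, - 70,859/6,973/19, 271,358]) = [ - 184, - 70,973/19, 84, 859/6, 271, 358, 717.51] 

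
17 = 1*17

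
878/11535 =878/11535=0.08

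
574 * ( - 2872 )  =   - 1648528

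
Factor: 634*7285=4618690 = 2^1*5^1*31^1*47^1* 317^1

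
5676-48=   5628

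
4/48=1/12= 0.08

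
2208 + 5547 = 7755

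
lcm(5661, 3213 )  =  118881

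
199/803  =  199/803=0.25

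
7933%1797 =745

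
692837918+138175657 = 831013575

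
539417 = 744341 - 204924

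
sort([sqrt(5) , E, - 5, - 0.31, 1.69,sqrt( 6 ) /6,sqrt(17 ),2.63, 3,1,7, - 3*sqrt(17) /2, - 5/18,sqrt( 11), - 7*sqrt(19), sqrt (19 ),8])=[ - 7*sqrt (19),-3*sqrt( 17 ) /2, - 5,-0.31, - 5/18,sqrt(6)/6 , 1,1.69,sqrt(5 ),  2.63,E,3,sqrt( 11) , sqrt( 17 ),sqrt(19 ),7,8]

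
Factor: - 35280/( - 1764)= 2^2* 5^1 =20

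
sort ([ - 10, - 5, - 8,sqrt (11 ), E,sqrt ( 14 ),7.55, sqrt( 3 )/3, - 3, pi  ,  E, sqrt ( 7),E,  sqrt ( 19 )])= [  -  10, - 8, - 5,-3,sqrt( 3 )/3,sqrt ( 7),E,  E, E, pi, sqrt ( 11),sqrt( 14)  ,  sqrt(19),7.55 ] 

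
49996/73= 684 + 64/73= 684.88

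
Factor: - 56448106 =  - 2^1*11^1*13^1*197371^1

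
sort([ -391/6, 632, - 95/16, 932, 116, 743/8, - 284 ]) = [ - 284, - 391/6, - 95/16, 743/8, 116,632, 932 ] 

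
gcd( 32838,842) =842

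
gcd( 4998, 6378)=6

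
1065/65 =16 + 5/13 =16.38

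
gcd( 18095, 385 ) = 385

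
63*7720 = 486360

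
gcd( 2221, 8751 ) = 1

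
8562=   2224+6338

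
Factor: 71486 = 2^1*31^1 * 1153^1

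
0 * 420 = 0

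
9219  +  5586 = 14805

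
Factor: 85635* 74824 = 6407553240 = 2^3*3^2*5^1*11^1*47^1*173^1*199^1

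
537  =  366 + 171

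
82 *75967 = 6229294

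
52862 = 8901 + 43961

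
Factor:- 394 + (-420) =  - 2^1*11^1*37^1 = - 814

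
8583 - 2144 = 6439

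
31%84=31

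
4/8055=4/8055= 0.00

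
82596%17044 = 14420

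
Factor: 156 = 2^2*3^1*13^1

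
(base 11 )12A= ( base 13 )BA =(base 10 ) 153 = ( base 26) 5N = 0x99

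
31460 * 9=283140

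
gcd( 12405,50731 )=1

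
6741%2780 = 1181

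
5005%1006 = 981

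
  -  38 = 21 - 59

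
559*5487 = 3067233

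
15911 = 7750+8161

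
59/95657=59/95657 = 0.00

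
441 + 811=1252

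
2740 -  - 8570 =11310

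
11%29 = 11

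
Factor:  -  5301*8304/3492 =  - 1222764/97 = - 2^2*3^1*19^1*31^1 * 97^ ( - 1) * 173^1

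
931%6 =1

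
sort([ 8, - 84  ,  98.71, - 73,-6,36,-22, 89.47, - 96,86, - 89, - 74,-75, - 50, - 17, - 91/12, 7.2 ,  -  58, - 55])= [-96 ,-89,-84, - 75, - 74, - 73, - 58, - 55,-50, -22,  -  17, - 91/12,-6,7.2,8,36,86,89.47, 98.71] 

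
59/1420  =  59/1420=0.04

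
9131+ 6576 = 15707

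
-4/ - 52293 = 4/52293 = 0.00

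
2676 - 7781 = - 5105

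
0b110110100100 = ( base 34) 30o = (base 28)4CK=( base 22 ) 74g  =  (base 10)3492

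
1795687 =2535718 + -740031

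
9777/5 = 9777/5  =  1955.40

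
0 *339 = 0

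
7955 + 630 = 8585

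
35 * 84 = 2940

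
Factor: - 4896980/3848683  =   - 2^2*5^1*11^1*  107^(  -  1)*22259^1 * 35969^( - 1)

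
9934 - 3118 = 6816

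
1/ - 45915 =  - 1+45914/45915 = - 0.00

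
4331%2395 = 1936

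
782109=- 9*( - 86901 )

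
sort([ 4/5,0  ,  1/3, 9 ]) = [ 0, 1/3,4/5,9 ]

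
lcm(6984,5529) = 132696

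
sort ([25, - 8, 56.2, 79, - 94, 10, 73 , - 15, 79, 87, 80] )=[ - 94, - 15,  -  8,10, 25, 56.2,73, 79, 79, 80,  87 ] 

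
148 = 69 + 79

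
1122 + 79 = 1201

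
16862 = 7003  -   - 9859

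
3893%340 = 153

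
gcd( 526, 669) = 1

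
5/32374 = 5/32374= 0.00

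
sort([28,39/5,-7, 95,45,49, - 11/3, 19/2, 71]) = [ - 7, - 11/3,39/5,  19/2,28,45,49,  71, 95 ]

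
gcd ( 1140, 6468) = 12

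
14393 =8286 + 6107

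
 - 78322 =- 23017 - 55305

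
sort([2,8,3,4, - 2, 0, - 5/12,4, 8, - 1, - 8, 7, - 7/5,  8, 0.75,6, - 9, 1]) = [-9, - 8 , - 2, - 7/5, - 1, - 5/12, 0,0.75,1, 2,  3,  4,4 , 6, 7,8,8,  8] 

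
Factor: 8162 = 2^1*7^1*11^1*  53^1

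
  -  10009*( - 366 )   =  3663294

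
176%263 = 176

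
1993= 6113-4120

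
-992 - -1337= 345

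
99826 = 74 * 1349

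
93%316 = 93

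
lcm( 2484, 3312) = 9936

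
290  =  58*5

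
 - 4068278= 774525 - 4842803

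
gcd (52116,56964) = 1212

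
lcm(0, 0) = 0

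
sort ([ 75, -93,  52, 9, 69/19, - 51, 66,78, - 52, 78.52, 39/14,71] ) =[ - 93, - 52, - 51,39/14,69/19,  9, 52, 66,71, 75, 78,78.52]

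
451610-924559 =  - 472949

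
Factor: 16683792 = 2^4*3^1*347579^1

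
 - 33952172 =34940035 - 68892207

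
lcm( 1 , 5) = 5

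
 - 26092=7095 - 33187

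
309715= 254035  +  55680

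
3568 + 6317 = 9885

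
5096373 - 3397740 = 1698633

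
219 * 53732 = 11767308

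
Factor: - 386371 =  - 386371^1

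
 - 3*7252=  - 21756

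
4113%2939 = 1174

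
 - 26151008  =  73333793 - 99484801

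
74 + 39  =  113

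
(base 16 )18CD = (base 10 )6349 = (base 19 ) HB3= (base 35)56E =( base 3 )22201011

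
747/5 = 149 + 2/5 = 149.40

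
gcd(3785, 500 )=5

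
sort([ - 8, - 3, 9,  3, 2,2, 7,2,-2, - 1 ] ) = [ - 8 , - 3, - 2, - 1, 2, 2,  2, 3,  7,9 ] 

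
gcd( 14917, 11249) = 7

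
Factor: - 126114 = -2^1 * 3^1*21019^1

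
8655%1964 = 799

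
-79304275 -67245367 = -146549642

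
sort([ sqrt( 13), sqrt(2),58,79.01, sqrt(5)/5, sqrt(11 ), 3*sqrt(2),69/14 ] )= [ sqrt(5)/5, sqrt(2), sqrt( 11 ), sqrt(13),3 * sqrt(2),  69/14, 58 , 79.01]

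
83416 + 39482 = 122898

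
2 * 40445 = 80890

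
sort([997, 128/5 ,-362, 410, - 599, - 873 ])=[ - 873,-599, - 362, 128/5, 410, 997]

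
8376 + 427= 8803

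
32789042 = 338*97009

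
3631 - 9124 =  - 5493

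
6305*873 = 5504265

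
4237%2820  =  1417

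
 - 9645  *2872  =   -27700440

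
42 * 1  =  42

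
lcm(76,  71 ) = 5396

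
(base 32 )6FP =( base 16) 19f9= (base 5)203044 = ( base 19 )I7I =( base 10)6649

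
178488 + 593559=772047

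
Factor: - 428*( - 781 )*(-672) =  - 224628096 = -2^7*3^1*7^1 * 11^1*71^1*107^1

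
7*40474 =283318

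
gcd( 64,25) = 1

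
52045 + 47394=99439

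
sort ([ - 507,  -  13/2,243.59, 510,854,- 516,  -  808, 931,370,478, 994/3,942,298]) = [ - 808, - 516, - 507, - 13/2, 243.59, 298, 994/3 , 370, 478,510,854,931,942]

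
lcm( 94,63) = 5922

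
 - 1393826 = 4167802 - 5561628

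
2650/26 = 1325/13 = 101.92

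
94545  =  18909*5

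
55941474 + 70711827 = 126653301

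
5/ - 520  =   - 1/104 = - 0.01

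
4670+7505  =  12175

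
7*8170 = 57190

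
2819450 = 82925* 34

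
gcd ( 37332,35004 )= 12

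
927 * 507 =469989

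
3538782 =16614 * 213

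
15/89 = 15/89 = 0.17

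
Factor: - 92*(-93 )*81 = 693036 = 2^2*3^5 * 23^1*31^1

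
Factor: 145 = 5^1*29^1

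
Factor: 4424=2^3*7^1*79^1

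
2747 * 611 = 1678417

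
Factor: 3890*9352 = 36379280 = 2^4 * 5^1*7^1*167^1 * 389^1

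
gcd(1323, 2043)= 9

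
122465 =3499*35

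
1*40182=40182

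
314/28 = 11 + 3/14=11.21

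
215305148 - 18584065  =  196721083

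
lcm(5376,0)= 0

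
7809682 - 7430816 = 378866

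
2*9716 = 19432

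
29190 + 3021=32211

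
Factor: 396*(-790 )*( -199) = 2^3*3^2 * 5^1*11^1*79^1*199^1 =62255160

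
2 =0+2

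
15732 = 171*92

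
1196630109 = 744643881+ 451986228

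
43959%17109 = 9741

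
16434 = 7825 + 8609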